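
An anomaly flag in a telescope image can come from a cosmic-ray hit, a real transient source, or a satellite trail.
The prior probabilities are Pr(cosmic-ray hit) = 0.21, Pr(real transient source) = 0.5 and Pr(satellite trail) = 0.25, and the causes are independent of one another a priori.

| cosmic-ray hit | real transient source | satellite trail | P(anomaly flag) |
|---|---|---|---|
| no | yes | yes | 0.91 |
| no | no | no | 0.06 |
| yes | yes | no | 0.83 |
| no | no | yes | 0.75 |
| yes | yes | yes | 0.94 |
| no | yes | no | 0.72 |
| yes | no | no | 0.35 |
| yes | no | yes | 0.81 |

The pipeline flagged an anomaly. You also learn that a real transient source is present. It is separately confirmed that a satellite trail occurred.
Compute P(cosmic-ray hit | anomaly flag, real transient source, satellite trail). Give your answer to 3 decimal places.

P(cosmic-ray hit | anomaly flag, real transient source, satellite trail) ≈ 0.215

For the numerator, keep only cosmic-ray hit=true terms: 0.94·0.21 = 0.197400
The normalizing constant is 0.91·0.79 + 0.94·0.21 = 0.916300
Posterior = 0.197400 / 0.916300 ≈ 0.215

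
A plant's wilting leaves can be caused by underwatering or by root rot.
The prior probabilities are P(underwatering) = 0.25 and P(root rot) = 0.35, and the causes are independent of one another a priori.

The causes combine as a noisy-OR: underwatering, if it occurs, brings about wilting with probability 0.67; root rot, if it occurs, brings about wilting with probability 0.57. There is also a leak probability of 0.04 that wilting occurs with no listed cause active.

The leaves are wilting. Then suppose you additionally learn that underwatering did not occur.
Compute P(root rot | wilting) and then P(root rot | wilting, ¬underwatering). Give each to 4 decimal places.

P(root rot | wilting) ≈ 0.6377; P(root rot | wilting, ¬underwatering) ≈ 0.8877

Under noisy-OR, P(wilting | causes) = 1 − (1−0.04)·∏(1−qᵢ) over the active causes.
Numerator (weight on configurations with root rot): 0.154140 + 0.075580 = 0.229720
Denominator P(wilting): 0.04*0.75*0.65 + 0.5872*0.75*0.35 + 0.6832*0.25*0.65 + 0.863776*0.25*0.35 = 0.360240
P(root rot | wilting) = 0.229720/0.360240 ≈ 0.6377

Now also conditioning on underwatering≠true:
P(wilting | ¬underwatering) = 0.04×0.65 + 0.5872×0.35 = 0.026000 + 0.205520 = 0.231520
Of this, 0.205520 comes from 0.5872×0.35 (the root rot=true cases).
So P(root rot | wilting, ¬underwatering) = 0.205520/0.231520 ≈ 0.8877.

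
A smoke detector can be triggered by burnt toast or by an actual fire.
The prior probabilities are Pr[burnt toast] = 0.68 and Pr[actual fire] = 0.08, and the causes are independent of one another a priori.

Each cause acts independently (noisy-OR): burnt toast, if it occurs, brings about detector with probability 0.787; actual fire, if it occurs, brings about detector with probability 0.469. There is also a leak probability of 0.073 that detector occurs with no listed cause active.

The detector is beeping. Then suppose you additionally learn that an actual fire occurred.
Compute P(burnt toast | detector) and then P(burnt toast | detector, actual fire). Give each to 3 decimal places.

P(burnt toast | detector) ≈ 0.941; P(burnt toast | detector, actual fire) ≈ 0.789

Under noisy-OR, P(detector | causes) = 1 − (1−0.073)·∏(1−qᵢ) over the active causes.
Numerator (weight on configurations with burnt toast): 0.502075 + 0.048696 = 0.550771
The normalizing constant is 0.073*0.32*0.92 + 0.507763*0.32*0.08 + 0.802549*0.68*0.92 + 0.895154*0.68*0.08 = 0.585261
Posterior = 0.550771 / 0.585261 ≈ 0.941

Now condition on the additional information:
Weight on burnt toast=true, given the evidence: 0.895154·0.68 = 0.608705
Normalizer over all consistent configurations: 0.507763·0.32 + 0.895154·0.68 = 0.771189
P(burnt toast | detector, actual fire) = 0.608705/0.771189 ≈ 0.789
— actual fire explains away the evidence for burnt toast.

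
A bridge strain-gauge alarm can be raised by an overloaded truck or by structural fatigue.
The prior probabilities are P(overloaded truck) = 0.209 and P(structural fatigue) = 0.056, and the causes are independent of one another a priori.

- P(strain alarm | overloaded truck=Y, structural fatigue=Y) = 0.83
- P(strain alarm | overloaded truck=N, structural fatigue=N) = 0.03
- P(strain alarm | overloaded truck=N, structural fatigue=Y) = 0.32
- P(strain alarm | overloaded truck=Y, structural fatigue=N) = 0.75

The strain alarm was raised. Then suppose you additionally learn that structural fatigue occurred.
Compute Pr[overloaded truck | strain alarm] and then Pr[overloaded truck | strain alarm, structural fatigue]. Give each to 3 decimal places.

Pr[overloaded truck | strain alarm] ≈ 0.812; Pr[overloaded truck | strain alarm, structural fatigue] ≈ 0.407

For the numerator, keep only overloaded truck=true terms: 0.147972 + 0.009714 = 0.157686
The normalizing constant is 0.03*0.791*0.944 + 0.32*0.791*0.056 + 0.75*0.209*0.944 + 0.83*0.209*0.056 = 0.194262
P(overloaded truck | strain alarm) = 0.157686/0.194262 ≈ 0.812

Now condition on the additional information:
P(strain alarm | structural fatigue) = 0.32×0.791 + 0.83×0.209 = 0.253120 + 0.173470 = 0.426590
Restricting to configurations with overloaded truck present: 0.83×0.209 = 0.173470.
Hence the posterior is 0.173470/0.426590 ≈ 0.407.
— structural fatigue explains away the evidence for overloaded truck.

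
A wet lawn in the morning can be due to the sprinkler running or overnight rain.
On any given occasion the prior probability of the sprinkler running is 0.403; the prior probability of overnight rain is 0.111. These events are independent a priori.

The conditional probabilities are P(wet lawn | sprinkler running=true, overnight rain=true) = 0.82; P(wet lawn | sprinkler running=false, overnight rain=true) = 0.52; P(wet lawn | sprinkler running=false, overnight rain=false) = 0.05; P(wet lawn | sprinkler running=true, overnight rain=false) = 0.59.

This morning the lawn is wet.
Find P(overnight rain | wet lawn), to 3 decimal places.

By total probability over the 4 (sprinkler running, overnight rain) configurations:
  P(wet lawn) = 0.05·0.597·0.889 + 0.52·0.597·0.111 + 0.59·0.403·0.889 + 0.82·0.403·0.111
        = 0.026537 + 0.034459 + 0.211378 + 0.036681 = 0.309055
The terms with overnight rain present sum to 0.071140, so
  P(overnight rain | wet lawn) = 0.071140 / 0.309055 ≈ 0.230

P(overnight rain | wet lawn) ≈ 0.230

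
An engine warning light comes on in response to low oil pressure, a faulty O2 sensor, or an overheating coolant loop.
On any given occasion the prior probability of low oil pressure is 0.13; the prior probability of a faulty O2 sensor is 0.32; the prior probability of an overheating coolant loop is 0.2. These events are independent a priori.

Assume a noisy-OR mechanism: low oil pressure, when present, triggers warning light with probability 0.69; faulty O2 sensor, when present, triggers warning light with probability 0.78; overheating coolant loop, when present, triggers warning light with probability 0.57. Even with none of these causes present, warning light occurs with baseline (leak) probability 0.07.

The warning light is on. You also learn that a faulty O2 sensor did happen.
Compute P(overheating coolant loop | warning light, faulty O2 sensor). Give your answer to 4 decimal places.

Under noisy-OR, P(warning light | causes) = 1 − (1−0.07)·∏(1−qᵢ) over the active causes.
P(warning light | faulty O2 sensor) = 0.7954·0.87·0.8 + 0.912022·0.87·0.2 + 0.936574·0.13·0.8 + 0.972727·0.13·0.2 = 0.553598 + 0.158692 + 0.097404 + 0.025291 = 0.834985
Of this, 0.183983 comes from 0.158692 + 0.025291 (the overheating coolant loop=true cases).
Hence the posterior is 0.183983/0.834985 ≈ 0.2203.

P(overheating coolant loop | warning light, faulty O2 sensor) ≈ 0.2203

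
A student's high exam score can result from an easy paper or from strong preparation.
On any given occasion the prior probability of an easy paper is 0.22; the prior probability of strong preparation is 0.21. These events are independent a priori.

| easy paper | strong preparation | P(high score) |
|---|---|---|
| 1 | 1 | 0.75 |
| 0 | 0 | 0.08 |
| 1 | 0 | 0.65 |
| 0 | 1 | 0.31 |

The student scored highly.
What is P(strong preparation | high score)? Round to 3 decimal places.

P(strong preparation | high score) ≈ 0.345

P(high score) = 0.08×0.78×0.79 + 0.31×0.78×0.21 + 0.65×0.22×0.79 + 0.75×0.22×0.21 = 0.049296 + 0.050778 + 0.112970 + 0.034650 = 0.247694
Of this, 0.085428 comes from 0.050778 + 0.034650 (the strong preparation=true cases).
So P(strong preparation | high score) = 0.085428/0.247694 ≈ 0.345.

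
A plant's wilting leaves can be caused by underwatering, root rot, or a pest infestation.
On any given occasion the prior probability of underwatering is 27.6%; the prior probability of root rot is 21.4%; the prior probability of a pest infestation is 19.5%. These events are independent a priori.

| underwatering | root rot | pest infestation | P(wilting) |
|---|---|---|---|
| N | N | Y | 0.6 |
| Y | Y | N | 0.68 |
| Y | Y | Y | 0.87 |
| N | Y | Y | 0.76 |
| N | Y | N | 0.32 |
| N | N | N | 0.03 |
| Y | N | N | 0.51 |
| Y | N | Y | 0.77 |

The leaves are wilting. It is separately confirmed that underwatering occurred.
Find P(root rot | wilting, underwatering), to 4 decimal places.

P(wilting | underwatering) = 0.51×0.786×0.805 + 0.77×0.786×0.195 + 0.68×0.214×0.805 + 0.87×0.214×0.195 = 0.322692 + 0.118018 + 0.117144 + 0.036305 = 0.594159
Of this, 0.153449 comes from 0.117144 + 0.036305 (the root rot=true cases).
Hence the posterior is 0.153449/0.594159 ≈ 0.2583.

P(root rot | wilting, underwatering) ≈ 0.2583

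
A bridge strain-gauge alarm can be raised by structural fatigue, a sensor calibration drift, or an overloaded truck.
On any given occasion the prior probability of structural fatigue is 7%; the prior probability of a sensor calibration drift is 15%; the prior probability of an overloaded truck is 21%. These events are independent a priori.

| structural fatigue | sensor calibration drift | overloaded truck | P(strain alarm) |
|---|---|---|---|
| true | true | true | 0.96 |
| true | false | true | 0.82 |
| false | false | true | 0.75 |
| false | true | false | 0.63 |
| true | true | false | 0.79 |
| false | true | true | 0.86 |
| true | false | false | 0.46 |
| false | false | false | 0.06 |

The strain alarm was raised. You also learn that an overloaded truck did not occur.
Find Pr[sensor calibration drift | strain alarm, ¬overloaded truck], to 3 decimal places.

Pr[sensor calibration drift | strain alarm, ¬overloaded truck] ≈ 0.563

Sum P(strain alarm|·) weighted by the priors over the 4 (structural fatigue, sensor calibration drift) configurations:
  P(strain alarm | ¬overloaded truck) = 0.06×0.93×0.85 + 0.63×0.93×0.15 + 0.46×0.07×0.85 + 0.79×0.07×0.15
        = 0.047430 + 0.087885 + 0.027370 + 0.008295 = 0.170980
Configurations with sensor calibration drift contribute 0.096180, so
  P(sensor calibration drift | strain alarm, ¬overloaded truck) = 0.096180 / 0.170980 ≈ 0.563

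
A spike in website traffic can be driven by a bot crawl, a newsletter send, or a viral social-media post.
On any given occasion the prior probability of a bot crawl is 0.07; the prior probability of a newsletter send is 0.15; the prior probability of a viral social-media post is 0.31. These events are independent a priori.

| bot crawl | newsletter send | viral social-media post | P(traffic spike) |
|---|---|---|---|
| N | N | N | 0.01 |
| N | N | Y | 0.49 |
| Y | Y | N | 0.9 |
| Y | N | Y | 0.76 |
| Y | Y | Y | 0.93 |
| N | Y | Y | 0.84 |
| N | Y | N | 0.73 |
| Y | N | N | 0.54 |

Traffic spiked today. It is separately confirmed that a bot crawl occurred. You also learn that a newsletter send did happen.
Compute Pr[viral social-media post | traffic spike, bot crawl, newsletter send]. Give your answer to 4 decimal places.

For the numerator, keep only viral social-media post=true terms: 0.93*0.31 = 0.288300
Denominator P(traffic spike | bot crawl, newsletter send): 0.9*0.69 + 0.93*0.31 = 0.909300
Posterior = 0.288300 / 0.909300 ≈ 0.3171

Pr[viral social-media post | traffic spike, bot crawl, newsletter send] ≈ 0.3171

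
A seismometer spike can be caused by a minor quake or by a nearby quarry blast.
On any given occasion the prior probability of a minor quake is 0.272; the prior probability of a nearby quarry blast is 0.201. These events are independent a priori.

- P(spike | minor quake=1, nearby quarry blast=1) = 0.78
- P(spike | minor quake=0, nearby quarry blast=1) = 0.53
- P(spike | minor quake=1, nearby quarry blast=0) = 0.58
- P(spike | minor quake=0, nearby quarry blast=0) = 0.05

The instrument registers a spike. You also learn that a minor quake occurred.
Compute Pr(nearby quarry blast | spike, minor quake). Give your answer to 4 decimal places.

Sum P(spike|·) weighted by the priors over both values of nearby quarry blast:
  P(spike | minor quake) = 0.58*0.799 + 0.78*0.201
        = 0.463420 + 0.156780 = 0.620200
The terms with nearby quarry blast present sum to 0.156780, so
  P(nearby quarry blast | spike, minor quake) = 0.156780 / 0.620200 ≈ 0.2528

Pr(nearby quarry blast | spike, minor quake) ≈ 0.2528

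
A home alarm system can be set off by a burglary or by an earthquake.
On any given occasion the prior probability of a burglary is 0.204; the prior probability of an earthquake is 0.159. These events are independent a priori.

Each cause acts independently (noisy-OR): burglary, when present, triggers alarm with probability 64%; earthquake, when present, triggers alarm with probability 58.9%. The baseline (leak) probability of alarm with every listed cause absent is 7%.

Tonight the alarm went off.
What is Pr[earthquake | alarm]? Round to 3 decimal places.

Under noisy-OR, P(alarm | causes) = 1 − (1−0.07)·∏(1−qᵢ) over the active causes.
P(alarm) = 0.07·0.796·0.841 + 0.61777·0.796·0.159 + 0.6652·0.204·0.841 + 0.862397·0.204·0.159 = 0.046861 + 0.078187 + 0.114124 + 0.027973 = 0.267145
The earthquake-present share is 0.078187 + 0.027973 = 0.106160.
So P(earthquake | alarm) = 0.106160/0.267145 ≈ 0.397.

Pr[earthquake | alarm] ≈ 0.397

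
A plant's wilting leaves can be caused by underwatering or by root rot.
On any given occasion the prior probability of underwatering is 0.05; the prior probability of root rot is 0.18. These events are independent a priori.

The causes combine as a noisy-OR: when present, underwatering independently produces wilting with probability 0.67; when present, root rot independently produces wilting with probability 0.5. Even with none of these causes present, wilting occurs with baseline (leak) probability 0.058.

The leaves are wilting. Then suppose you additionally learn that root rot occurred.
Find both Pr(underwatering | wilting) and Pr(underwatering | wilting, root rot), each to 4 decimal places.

Under noisy-OR, P(wilting | causes) = 1 − (1−0.058)·∏(1−qᵢ) over the active causes.
By total probability over the 4 (underwatering, root rot) configurations:
  P(wilting) = 0.058*0.95*0.82 + 0.529*0.95*0.18 + 0.68914*0.05*0.82 + 0.84457*0.05*0.18
        = 0.045182 + 0.090459 + 0.028255 + 0.007601 = 0.171497
Configurations with underwatering contribute 0.035856, so
  P(underwatering | wilting) = 0.035856 / 0.171497 ≈ 0.2091

Now also conditioning on root rot=true:
By total probability over both values of underwatering:
  P(wilting | root rot) = 0.529*0.95 + 0.84457*0.05
        = 0.502550 + 0.042229 = 0.544779
Keeping only the underwatering-present terms gives 0.042229, so
  P(underwatering | wilting, root rot) = 0.042229 / 0.544779 ≈ 0.0775
Conditioning on root rot lowers the posterior on underwatering: the classic explaining-away effect in a common-effect structure.

Pr(underwatering | wilting) ≈ 0.2091; Pr(underwatering | wilting, root rot) ≈ 0.0775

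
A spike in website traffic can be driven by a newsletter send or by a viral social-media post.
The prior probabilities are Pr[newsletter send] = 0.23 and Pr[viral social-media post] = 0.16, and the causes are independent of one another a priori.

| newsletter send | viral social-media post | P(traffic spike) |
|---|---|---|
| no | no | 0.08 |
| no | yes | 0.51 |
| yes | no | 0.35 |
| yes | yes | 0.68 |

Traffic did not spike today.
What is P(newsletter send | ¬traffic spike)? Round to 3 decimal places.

For the numerator, keep only newsletter send=true terms: 0.125580 + 0.011776 = 0.137356
The normalizing constant is 0.92·0.77·0.84 + 0.49·0.77·0.16 + 0.65·0.23·0.84 + 0.32·0.23·0.16 = 0.792780
P(newsletter send | ¬traffic spike) = 0.137356/0.792780 ≈ 0.173

P(newsletter send | ¬traffic spike) ≈ 0.173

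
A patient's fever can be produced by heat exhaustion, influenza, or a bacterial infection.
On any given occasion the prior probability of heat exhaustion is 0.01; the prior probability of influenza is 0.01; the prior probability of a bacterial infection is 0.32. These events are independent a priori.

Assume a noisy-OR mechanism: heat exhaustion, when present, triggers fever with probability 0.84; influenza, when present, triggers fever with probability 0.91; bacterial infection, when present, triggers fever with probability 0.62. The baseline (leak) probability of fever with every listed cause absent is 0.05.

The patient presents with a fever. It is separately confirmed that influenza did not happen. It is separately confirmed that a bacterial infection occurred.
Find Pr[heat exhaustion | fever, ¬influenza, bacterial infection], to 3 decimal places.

Pr[heat exhaustion | fever, ¬influenza, bacterial infection] ≈ 0.015

Under noisy-OR, P(fever | causes) = 1 − (1−0.05)·∏(1−qᵢ) over the active causes.
Weight on heat exhaustion=true, given the evidence: 0.94224×0.01 = 0.009422
Normalizer over all consistent configurations: 0.639×0.99 + 0.94224×0.01 = 0.642032
Posterior = 0.009422 / 0.642032 ≈ 0.015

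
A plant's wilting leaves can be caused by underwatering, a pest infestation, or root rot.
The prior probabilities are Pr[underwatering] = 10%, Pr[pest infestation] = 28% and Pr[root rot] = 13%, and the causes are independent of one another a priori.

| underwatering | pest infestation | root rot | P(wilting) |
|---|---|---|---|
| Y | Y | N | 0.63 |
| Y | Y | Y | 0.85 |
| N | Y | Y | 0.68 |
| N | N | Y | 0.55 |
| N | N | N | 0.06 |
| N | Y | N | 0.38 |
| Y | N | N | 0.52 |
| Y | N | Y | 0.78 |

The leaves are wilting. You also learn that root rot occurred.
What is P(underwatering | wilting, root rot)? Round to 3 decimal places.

Numerator (weight on configurations with underwatering): 0.056160 + 0.023800 = 0.079960
Denominator P(wilting | root rot): 0.55·0.9·0.72 + 0.68·0.9·0.28 + 0.78·0.1·0.72 + 0.85·0.1·0.28 = 0.607720
Posterior = 0.079960 / 0.607720 ≈ 0.132

P(underwatering | wilting, root rot) ≈ 0.132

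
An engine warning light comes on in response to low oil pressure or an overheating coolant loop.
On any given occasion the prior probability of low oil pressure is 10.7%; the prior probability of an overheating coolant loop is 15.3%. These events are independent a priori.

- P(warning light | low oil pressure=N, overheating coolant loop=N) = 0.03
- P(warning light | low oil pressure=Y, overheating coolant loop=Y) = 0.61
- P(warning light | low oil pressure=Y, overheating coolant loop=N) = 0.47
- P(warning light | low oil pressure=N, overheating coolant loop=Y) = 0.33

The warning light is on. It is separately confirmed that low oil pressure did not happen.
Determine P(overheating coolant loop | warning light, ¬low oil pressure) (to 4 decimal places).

P(warning light | ¬low oil pressure) = 0.03*0.847 + 0.33*0.153 = 0.025410 + 0.050490 = 0.075900
Of this, 0.050490 comes from 0.33*0.153 (the overheating coolant loop=true cases).
Hence the posterior is 0.050490/0.075900 ≈ 0.6652.

P(overheating coolant loop | warning light, ¬low oil pressure) ≈ 0.6652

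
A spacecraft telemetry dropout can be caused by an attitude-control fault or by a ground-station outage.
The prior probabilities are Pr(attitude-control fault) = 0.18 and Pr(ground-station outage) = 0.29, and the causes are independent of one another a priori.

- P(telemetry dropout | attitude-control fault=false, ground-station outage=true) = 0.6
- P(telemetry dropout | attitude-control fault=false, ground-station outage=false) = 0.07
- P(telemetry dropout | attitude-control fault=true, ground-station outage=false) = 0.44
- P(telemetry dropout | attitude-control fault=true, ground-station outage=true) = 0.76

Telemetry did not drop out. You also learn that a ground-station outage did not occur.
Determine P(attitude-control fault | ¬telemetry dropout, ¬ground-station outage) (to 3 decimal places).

P(attitude-control fault | ¬telemetry dropout, ¬ground-station outage) ≈ 0.117

Enumerate both values of attitude-control fault and weight by the priors:
  P(¬telemetry dropout | ¬ground-station outage) = 0.93×0.82 + 0.56×0.18
        = 0.762600 + 0.100800 = 0.863400
Configurations with attitude-control fault contribute 0.100800, so
  P(attitude-control fault | ¬telemetry dropout, ¬ground-station outage) = 0.100800 / 0.863400 ≈ 0.117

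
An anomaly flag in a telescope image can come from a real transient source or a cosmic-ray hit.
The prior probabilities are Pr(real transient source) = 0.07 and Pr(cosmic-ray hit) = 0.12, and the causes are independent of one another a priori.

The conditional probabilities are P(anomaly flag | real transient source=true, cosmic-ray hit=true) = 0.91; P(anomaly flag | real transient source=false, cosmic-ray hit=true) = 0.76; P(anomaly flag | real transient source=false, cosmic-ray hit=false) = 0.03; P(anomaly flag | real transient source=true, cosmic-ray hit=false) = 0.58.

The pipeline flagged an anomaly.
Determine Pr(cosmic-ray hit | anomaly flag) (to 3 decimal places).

Numerator (weight on configurations with cosmic-ray hit): 0.084816 + 0.007644 = 0.092460
Denominator P(anomaly flag): 0.03·0.93·0.88 + 0.76·0.93·0.12 + 0.58·0.07·0.88 + 0.91·0.07·0.12 = 0.152740
Posterior = 0.092460 / 0.152740 ≈ 0.605

Pr(cosmic-ray hit | anomaly flag) ≈ 0.605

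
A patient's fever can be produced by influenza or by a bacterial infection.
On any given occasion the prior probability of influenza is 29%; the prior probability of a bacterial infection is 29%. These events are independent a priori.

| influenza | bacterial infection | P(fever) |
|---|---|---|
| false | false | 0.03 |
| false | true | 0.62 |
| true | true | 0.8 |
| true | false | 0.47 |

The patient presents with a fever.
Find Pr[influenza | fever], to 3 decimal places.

Numerator (weight on configurations with influenza): 0.096773 + 0.067280 = 0.164053
The normalizing constant is 0.03×0.71×0.71 + 0.62×0.71×0.29 + 0.47×0.29×0.71 + 0.8×0.29×0.29 = 0.306834
P(influenza | fever) = 0.164053/0.306834 ≈ 0.535

Pr[influenza | fever] ≈ 0.535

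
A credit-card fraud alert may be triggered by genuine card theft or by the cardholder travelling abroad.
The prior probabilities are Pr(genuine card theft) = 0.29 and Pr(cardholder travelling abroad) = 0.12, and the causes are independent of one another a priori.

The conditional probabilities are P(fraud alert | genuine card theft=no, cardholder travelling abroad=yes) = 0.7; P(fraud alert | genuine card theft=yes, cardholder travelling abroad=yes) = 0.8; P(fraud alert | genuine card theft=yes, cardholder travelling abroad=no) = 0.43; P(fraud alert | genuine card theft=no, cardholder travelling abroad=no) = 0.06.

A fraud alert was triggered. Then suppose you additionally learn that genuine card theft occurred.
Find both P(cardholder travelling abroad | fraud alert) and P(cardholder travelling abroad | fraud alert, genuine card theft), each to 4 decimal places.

P(fraud alert) = 0.06·0.71·0.88 + 0.7·0.71·0.12 + 0.43·0.29·0.88 + 0.8·0.29·0.12 = 0.037488 + 0.059640 + 0.109736 + 0.027840 = 0.234704
Restricting to configurations with cardholder travelling abroad present: 0.059640 + 0.027840 = 0.087480.
P(cardholder travelling abroad | fraud alert) = 0.087480 / 0.234704 ≈ 0.3727

Now also conditioning on genuine card theft=true:
P(fraud alert | genuine card theft) = 0.43*0.88 + 0.8*0.12 = 0.378400 + 0.096000 = 0.474400
Of this, 0.096000 comes from 0.8*0.12 (the cardholder travelling abroad=true cases).
So P(cardholder travelling abroad | fraud alert, genuine card theft) = 0.096000/0.474400 ≈ 0.2024.
This is intercausal reasoning (explaining away): once genuine card theft accounts for the fraud alert, cardholder travelling abroad becomes less likely.

P(cardholder travelling abroad | fraud alert) ≈ 0.3727; P(cardholder travelling abroad | fraud alert, genuine card theft) ≈ 0.2024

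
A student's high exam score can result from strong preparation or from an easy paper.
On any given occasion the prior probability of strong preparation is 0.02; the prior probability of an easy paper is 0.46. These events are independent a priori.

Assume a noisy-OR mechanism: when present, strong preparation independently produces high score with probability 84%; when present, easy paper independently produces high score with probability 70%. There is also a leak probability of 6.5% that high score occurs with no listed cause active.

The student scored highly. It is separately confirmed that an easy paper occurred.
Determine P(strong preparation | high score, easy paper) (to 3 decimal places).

P(strong preparation | high score, easy paper) ≈ 0.026

Under noisy-OR, P(high score | causes) = 1 − (1−0.065)·∏(1−qᵢ) over the active causes.
P(high score | easy paper) = 0.7195×0.98 + 0.95512×0.02 = 0.705110 + 0.019102 = 0.724212
The strong preparation-present share is 0.95512×0.02 = 0.019102.
P(strong preparation | high score, easy paper) = 0.019102 / 0.724212 ≈ 0.026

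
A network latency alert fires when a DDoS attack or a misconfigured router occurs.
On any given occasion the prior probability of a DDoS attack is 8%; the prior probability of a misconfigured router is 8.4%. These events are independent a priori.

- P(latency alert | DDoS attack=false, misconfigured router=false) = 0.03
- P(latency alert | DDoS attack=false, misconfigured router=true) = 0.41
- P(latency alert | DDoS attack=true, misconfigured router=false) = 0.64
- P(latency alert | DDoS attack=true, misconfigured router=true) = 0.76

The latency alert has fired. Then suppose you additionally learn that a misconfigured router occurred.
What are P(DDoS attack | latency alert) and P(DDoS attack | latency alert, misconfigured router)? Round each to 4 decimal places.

P(DDoS attack | latency alert) ≈ 0.4772; P(DDoS attack | latency alert, misconfigured router) ≈ 0.1388

P(latency alert) = 0.03*0.92*0.916 + 0.41*0.92*0.084 + 0.64*0.08*0.916 + 0.76*0.08*0.084 = 0.025282 + 0.031685 + 0.046899 + 0.005107 = 0.108973
Restricting to configurations with DDoS attack present: 0.046899 + 0.005107 = 0.052006.
P(DDoS attack | latency alert) = 0.052006 / 0.108973 ≈ 0.4772

With the extra evidence:
Weight on DDoS attack=true, given the evidence: 0.76×0.08 = 0.060800
Denominator P(latency alert | misconfigured router): 0.41×0.92 + 0.76×0.08 = 0.438000
Posterior = 0.060800 / 0.438000 ≈ 0.1388
This is intercausal reasoning (explaining away): once misconfigured router accounts for the latency alert, DDoS attack becomes less likely.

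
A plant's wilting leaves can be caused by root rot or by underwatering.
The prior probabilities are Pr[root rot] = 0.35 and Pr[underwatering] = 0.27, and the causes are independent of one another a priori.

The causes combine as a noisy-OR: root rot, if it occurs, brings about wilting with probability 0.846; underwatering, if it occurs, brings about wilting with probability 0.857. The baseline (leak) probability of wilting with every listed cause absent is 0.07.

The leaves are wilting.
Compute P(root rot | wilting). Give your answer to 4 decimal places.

P(root rot | wilting) ≈ 0.6269

Under noisy-OR, P(wilting | causes) = 1 − (1−0.07)·∏(1−qᵢ) over the active causes.
By total probability over the 4 (root rot, underwatering) configurations:
  P(wilting) = 0.07·0.65·0.73 + 0.86701·0.65·0.27 + 0.85678·0.35·0.73 + 0.97952·0.35·0.27
        = 0.033215 + 0.152160 + 0.218907 + 0.092565 = 0.496847
The terms with root rot present sum to 0.311472, so
  P(root rot | wilting) = 0.311472 / 0.496847 ≈ 0.6269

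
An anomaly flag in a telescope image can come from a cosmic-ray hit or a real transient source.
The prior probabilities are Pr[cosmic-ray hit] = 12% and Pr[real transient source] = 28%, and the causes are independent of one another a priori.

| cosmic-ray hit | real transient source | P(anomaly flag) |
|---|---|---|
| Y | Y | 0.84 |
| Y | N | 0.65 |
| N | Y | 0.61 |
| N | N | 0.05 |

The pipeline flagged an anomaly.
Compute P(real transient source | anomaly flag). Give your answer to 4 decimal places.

P(anomaly flag) = 0.05×0.88×0.72 + 0.61×0.88×0.28 + 0.65×0.12×0.72 + 0.84×0.12×0.28 = 0.031680 + 0.150304 + 0.056160 + 0.028224 = 0.266368
Of this, 0.178528 comes from 0.150304 + 0.028224 (the real transient source=true cases).
Hence the posterior is 0.178528/0.266368 ≈ 0.6702.

P(real transient source | anomaly flag) ≈ 0.6702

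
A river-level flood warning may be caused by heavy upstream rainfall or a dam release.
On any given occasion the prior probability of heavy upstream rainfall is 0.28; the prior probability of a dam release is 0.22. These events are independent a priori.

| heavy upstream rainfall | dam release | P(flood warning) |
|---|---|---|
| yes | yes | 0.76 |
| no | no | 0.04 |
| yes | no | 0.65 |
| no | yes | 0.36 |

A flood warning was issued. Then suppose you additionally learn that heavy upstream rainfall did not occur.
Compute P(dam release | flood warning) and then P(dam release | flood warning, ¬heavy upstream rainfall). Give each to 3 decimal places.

P(flood warning) = 0.04·0.72·0.78 + 0.36·0.72·0.22 + 0.65·0.28·0.78 + 0.76·0.28·0.22 = 0.022464 + 0.057024 + 0.141960 + 0.046816 = 0.268264
The dam release-present share is 0.057024 + 0.046816 = 0.103840.
So P(dam release | flood warning) = 0.103840/0.268264 ≈ 0.387.

Now condition on the additional information:
P(flood warning | ¬heavy upstream rainfall) = 0.04·0.78 + 0.36·0.22 = 0.031200 + 0.079200 = 0.110400
Of this, 0.079200 comes from 0.36·0.22 (the dam release=true cases).
P(dam release | flood warning, ¬heavy upstream rainfall) = 0.079200 / 0.110400 ≈ 0.717
Ruling out heavy upstream rainfall raises the posterior on dam release — the flip side of explaining away.

P(dam release | flood warning) ≈ 0.387; P(dam release | flood warning, ¬heavy upstream rainfall) ≈ 0.717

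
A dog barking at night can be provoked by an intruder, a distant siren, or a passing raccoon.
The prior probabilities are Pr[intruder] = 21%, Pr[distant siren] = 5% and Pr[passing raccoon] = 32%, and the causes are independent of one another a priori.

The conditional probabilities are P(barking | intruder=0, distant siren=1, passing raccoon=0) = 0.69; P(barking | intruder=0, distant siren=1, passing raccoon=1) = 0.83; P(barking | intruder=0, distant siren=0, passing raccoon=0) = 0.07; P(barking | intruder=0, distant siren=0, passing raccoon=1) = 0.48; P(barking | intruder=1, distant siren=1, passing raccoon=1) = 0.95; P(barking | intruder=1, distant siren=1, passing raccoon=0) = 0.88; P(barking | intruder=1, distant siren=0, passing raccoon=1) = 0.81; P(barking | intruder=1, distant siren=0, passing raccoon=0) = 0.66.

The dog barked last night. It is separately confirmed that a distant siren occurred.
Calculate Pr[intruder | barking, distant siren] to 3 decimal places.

Pr[intruder | barking, distant siren] ≈ 0.246

By total probability over the 4 (intruder, passing raccoon) configurations:
  P(barking | distant siren) = 0.69×0.79×0.68 + 0.83×0.79×0.32 + 0.88×0.21×0.68 + 0.95×0.21×0.32
        = 0.370668 + 0.209824 + 0.125664 + 0.063840 = 0.769996
The terms with intruder present sum to 0.189504, so
  P(intruder | barking, distant siren) = 0.189504 / 0.769996 ≈ 0.246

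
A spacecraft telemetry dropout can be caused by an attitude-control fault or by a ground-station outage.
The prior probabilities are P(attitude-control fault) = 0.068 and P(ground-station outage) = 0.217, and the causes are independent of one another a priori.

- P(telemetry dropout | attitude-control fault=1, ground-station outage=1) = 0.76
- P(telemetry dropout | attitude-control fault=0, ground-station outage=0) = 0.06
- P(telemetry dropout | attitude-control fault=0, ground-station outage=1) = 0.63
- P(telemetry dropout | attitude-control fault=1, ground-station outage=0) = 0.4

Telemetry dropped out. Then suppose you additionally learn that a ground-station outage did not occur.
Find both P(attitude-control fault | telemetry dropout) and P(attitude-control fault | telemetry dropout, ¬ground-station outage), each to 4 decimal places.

P(attitude-control fault | telemetry dropout) ≈ 0.1596; P(attitude-control fault | telemetry dropout, ¬ground-station outage) ≈ 0.3272

Numerator (weight on configurations with attitude-control fault): 0.021298 + 0.011215 = 0.032513
Denominator P(telemetry dropout): 0.06*0.932*0.783 + 0.63*0.932*0.217 + 0.4*0.068*0.783 + 0.76*0.068*0.217 = 0.203712
P(attitude-control fault | telemetry dropout) = 0.032513/0.203712 ≈ 0.1596

Now also conditioning on ground-station outage≠true:
P(telemetry dropout | ¬ground-station outage) = 0.06*0.932 + 0.4*0.068 = 0.055920 + 0.027200 = 0.083120
The attitude-control fault-present share is 0.4*0.068 = 0.027200.
Hence the posterior is 0.027200/0.083120 ≈ 0.3272.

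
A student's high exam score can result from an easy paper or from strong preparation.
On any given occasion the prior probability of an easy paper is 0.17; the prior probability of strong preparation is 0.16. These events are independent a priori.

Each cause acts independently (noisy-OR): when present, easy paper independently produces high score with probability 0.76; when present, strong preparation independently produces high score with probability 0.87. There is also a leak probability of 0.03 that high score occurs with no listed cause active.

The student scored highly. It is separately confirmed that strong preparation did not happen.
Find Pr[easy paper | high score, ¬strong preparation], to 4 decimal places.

Pr[easy paper | high score, ¬strong preparation] ≈ 0.8397

Under noisy-OR, P(high score | causes) = 1 − (1−0.03)·∏(1−qᵢ) over the active causes.
P(high score | ¬strong preparation) = 0.03*0.83 + 0.7672*0.17 = 0.024900 + 0.130424 = 0.155324
The easy paper-present share is 0.7672*0.17 = 0.130424.
So P(easy paper | high score, ¬strong preparation) = 0.130424/0.155324 ≈ 0.8397.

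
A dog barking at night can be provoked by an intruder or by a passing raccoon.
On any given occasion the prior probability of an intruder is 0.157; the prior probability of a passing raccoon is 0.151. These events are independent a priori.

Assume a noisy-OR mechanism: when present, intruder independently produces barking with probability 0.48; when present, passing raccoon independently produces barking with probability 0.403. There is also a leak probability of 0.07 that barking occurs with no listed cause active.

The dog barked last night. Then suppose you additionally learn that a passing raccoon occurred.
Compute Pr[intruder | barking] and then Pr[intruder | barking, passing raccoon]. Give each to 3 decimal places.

Pr[intruder | barking] ≈ 0.445; Pr[intruder | barking, passing raccoon] ≈ 0.229

Under noisy-OR, P(barking | causes) = 1 − (1−0.07)·∏(1−qᵢ) over the active causes.
Numerator (weight on configurations with intruder): 0.068833 + 0.016863 = 0.085696
Normalizer over all consistent configurations: 0.07·0.843·0.849 + 0.44479·0.843·0.151 + 0.5164·0.157·0.849 + 0.711291·0.157·0.151 = 0.192414
P(intruder | barking) = 0.085696/0.192414 ≈ 0.445

With the extra evidence:
Numerator (weight on configurations with intruder): 0.711291×0.157 = 0.111673
Normalizer over all consistent configurations: 0.44479×0.843 + 0.711291×0.157 = 0.486631
Posterior = 0.111673 / 0.486631 ≈ 0.229
This is intercausal reasoning (explaining away): once passing raccoon accounts for the barking, intruder becomes less likely.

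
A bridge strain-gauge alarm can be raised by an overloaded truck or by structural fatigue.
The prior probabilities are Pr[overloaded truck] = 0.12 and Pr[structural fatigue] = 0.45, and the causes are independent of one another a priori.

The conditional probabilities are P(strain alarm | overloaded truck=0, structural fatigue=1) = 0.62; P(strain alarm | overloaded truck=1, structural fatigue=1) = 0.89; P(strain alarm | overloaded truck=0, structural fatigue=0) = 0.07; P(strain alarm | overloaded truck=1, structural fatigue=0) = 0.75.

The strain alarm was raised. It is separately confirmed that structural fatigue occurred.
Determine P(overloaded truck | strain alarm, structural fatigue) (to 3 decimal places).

P(overloaded truck | strain alarm, structural fatigue) ≈ 0.164

By total probability over both values of overloaded truck:
  P(strain alarm | structural fatigue) = 0.62×0.88 + 0.89×0.12
        = 0.545600 + 0.106800 = 0.652400
Keeping only the overloaded truck-present terms gives 0.106800, so
  P(overloaded truck | strain alarm, structural fatigue) = 0.106800 / 0.652400 ≈ 0.164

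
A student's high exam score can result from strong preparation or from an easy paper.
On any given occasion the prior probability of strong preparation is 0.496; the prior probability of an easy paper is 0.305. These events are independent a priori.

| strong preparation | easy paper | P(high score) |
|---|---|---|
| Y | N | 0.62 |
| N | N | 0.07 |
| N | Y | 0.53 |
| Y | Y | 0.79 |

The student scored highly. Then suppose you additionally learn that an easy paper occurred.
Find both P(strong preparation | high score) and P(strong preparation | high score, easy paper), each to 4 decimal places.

P(strong preparation | high score) ≈ 0.7587; P(strong preparation | high score, easy paper) ≈ 0.5946

By total probability over the 4 (strong preparation, easy paper) configurations:
  P(high score) = 0.07×0.504×0.695 + 0.53×0.504×0.305 + 0.62×0.496×0.695 + 0.79×0.496×0.305
        = 0.024520 + 0.081472 + 0.213726 + 0.119511 = 0.439229
The terms with strong preparation present sum to 0.333237, so
  P(strong preparation | high score) = 0.333237 / 0.439229 ≈ 0.7587

Now condition on the additional information:
P(high score | easy paper) = 0.53·0.504 + 0.79·0.496 = 0.267120 + 0.391840 = 0.658960
Of this, 0.391840 comes from 0.79·0.496 (the strong preparation=true cases).
Hence the posterior is 0.391840/0.658960 ≈ 0.5946.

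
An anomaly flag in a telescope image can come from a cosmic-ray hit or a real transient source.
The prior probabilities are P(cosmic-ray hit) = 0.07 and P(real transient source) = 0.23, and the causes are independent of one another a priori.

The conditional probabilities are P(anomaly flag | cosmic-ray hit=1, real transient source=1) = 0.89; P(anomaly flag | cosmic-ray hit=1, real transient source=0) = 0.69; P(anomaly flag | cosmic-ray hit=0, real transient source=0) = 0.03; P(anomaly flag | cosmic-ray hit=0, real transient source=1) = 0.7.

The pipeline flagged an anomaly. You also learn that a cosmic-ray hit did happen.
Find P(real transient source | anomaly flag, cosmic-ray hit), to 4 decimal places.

P(real transient source | anomaly flag, cosmic-ray hit) ≈ 0.2781

Numerator (weight on configurations with real transient source): 0.89·0.23 = 0.204700
Normalizer over all consistent configurations: 0.69·0.77 + 0.89·0.23 = 0.736000
Posterior = 0.204700 / 0.736000 ≈ 0.2781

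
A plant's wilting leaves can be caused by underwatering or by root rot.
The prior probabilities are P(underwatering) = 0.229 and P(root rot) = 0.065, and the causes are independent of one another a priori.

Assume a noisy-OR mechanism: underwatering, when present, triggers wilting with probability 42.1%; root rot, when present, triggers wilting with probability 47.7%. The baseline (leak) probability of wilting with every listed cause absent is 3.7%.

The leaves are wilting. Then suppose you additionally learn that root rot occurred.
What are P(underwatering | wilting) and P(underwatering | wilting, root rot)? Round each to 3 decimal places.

P(underwatering | wilting) ≈ 0.671; P(underwatering | wilting, root rot) ≈ 0.298

Under noisy-OR, P(wilting | causes) = 1 − (1−0.037)·∏(1−qᵢ) over the active causes.
By total probability over the 4 (underwatering, root rot) configurations:
  P(wilting) = 0.037*0.771*0.935 + 0.496351*0.771*0.065 + 0.442423*0.229*0.935 + 0.708387*0.229*0.065
        = 0.026673 + 0.024875 + 0.094729 + 0.010544 = 0.156821
The terms with underwatering present sum to 0.105273, so
  P(underwatering | wilting) = 0.105273 / 0.156821 ≈ 0.671

With the extra evidence:
By total probability over both values of underwatering:
  P(wilting | root rot) = 0.496351·0.771 + 0.708387·0.229
        = 0.382687 + 0.162221 = 0.544908
Configurations with underwatering contribute 0.162221, so
  P(underwatering | wilting, root rot) = 0.162221 / 0.544908 ≈ 0.298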